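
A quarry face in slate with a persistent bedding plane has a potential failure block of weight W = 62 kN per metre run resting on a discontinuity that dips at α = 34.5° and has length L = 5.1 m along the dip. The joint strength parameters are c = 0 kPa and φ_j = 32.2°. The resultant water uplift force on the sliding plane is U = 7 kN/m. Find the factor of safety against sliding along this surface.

FS = 0.79

Resolving the block weight along and normal to the plane and applying the Mohr–Coulomb strength on the joint:
N' = W cosα − U = 62·cos34.5° − 7 = 44.1 kN/m
Driving force T = W sinα = 62·sin34.5° = 35.1 kN/m
Resisting force R = c·L + N'·tanφ_j = 0·5.1 + 44.1·tan32.2° = 0.0 + 27.8 = 27.8 kN/m
FS = R / T = 27.8 / 35.1 = 0.791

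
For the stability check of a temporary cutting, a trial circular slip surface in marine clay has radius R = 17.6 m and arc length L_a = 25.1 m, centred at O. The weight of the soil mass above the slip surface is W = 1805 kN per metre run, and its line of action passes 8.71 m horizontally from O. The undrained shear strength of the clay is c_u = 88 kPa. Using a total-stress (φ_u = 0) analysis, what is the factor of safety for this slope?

FS = 2.47

Taking moments about the centre O, the resisting moment is provided by the undrained shear strength acting along the arc:
M_R = c_u·L_a·R = 88·25.10·17.6 = 38874.9 kN·m/m
M_D = W·d = 1805·8.71 = 15721.6 kN·m/m
FS = M_R / M_D = 38874.9 / 15721.6 = 2.473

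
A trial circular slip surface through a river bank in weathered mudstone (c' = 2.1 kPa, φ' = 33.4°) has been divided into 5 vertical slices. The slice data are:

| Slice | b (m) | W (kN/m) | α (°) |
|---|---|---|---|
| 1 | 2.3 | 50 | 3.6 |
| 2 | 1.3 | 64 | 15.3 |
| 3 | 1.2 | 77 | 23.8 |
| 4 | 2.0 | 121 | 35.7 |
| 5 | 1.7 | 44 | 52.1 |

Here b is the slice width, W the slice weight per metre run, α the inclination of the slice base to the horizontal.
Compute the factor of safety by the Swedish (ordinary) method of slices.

Ordinary method of slices: FS = Σ[c'·Δl_i + (W_i cosα_i)·tanφ'] / Σ W_i sinα_i, with Δl_i = b_i / cosα_i.
Slice 1: Δl = 2.3/cos3.6° = 2.305 m; N'_1 = 50·cos3.6° = 49.9; c'Δl = 4.84; W sinα = 3.1
Slice 2: Δl = 1.3/cos15.3° = 1.348 m; N'_2 = 64·cos15.3° = 61.7; c'Δl = 2.83; W sinα = 16.9
Slice 3: Δl = 1.2/cos23.8° = 1.312 m; N'_3 = 77·cos23.8° = 70.5; c'Δl = 2.75; W sinα = 31.1
Slice 4: Δl = 2.0/cos35.7° = 2.463 m; N'_4 = 121·cos35.7° = 98.3; c'Δl = 5.17; W sinα = 70.6
Slice 5: Δl = 1.7/cos52.1° = 2.767 m; N'_5 = 44·cos52.1° = 27.0; c'Δl = 5.81; W sinα = 34.7
Σc'Δl = 21.4 kN/m; ΣN' = 307.4 kN/m; ΣW sinα = 156.4 kN/m
Resisting = 21.4 + 307.4·tan33.4° = 21.4 + 202.7 = 224.1 kN/m
FS = 224.1 / 156.4 = 1.433

FS = 1.43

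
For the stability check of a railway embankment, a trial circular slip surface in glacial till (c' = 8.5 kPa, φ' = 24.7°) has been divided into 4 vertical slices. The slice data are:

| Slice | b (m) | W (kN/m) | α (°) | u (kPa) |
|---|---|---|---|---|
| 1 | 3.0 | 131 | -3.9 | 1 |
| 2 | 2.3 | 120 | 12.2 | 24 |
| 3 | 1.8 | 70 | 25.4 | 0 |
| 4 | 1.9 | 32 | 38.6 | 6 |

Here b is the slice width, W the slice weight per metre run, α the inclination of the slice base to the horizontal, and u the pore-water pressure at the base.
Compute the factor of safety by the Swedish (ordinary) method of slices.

Ordinary method of slices: FS = Σ[c'·Δl_i + (W_i cosα_i − u_i·Δl_i)·tanφ'] / Σ W_i sinα_i, with Δl_i = b_i / cosα_i.
Slice 1: Δl = 3.0/cos(-3.9°) = 3.007 m; N'_1 = 131·cos(-3.9°) − 1·3.007 = 127.7; c'Δl = 25.56; W sinα = -8.9
Slice 2: Δl = 2.3/cos12.2° = 2.353 m; N'_2 = 120·cos12.2° − 24·2.353 = 60.8; c'Δl = 20.00; W sinα = 25.4
Slice 3: Δl = 1.8/cos25.4° = 1.993 m; N'_3 = 70·cos25.4° − 0·1.993 = 63.2; c'Δl = 16.94; W sinα = 30.0
Slice 4: Δl = 1.9/cos38.6° = 2.431 m; N'_4 = 32·cos38.6° − 6·2.431 = 10.4; c'Δl = 20.66; W sinα = 20.0
Σc'Δl = 83.2 kN/m; ΣN' = 262.2 kN/m; ΣW sinα = 66.4 kN/m
Resisting = 83.2 + 262.2·tan24.7° = 83.2 + 120.6 = 203.7 kN/m
FS = 203.7 / 66.4 = 3.067

FS = 3.07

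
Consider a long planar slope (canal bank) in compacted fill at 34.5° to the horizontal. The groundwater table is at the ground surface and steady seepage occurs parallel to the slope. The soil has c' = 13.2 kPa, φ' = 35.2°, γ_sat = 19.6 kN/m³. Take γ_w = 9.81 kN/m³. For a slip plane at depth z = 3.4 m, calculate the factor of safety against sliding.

FS = 0.94

With seepage parallel to the slope and the water table at the surface, the effective normal stress on the slip plane uses the buoyant unit weight γ' = γ_sat − γ_w while the driving shear stress uses γ_sat:
FS = [c' + γ' z cos²β tanφ'] / [γ_sat z sinβ cosβ]
γ' = 19.6 − 9.81 = 9.79 kN/m³
Numerator = 13.2 + 9.79·3.4·cos²34.5°·tan35.2° = 13.2 + 9.79·3.4·0.6792·0.7054 = 29.148 kPa
Denominator = 19.6·3.4·sin34.5°·cos34.5° = 19.6·3.4·0.5664·0.8241 = 31.107 kPa
FS = 29.148 / 31.107 = 0.937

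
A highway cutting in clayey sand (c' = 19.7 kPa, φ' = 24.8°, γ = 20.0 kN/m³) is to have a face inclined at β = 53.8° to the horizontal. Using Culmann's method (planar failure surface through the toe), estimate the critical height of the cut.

Culmann's analysis gives the critical failure plane at α_cr = (β + φ')/2 = (53.8 + 24.8)/2 = 39.3°, and the critical height
H_c = (4c'/γ) · sinβ cosφ' / [1 − cos(β − φ')]
    = (4·19.7/20.0) · sin53.8°·cos24.8° / [1 − cos(29.0°)]
    = 3.940 · 0.8070·0.9078 / [1 − 0.8746]
    = 3.940 · 0.7325 / 0.1254
    = 23.02 m

H_c = 23.02 m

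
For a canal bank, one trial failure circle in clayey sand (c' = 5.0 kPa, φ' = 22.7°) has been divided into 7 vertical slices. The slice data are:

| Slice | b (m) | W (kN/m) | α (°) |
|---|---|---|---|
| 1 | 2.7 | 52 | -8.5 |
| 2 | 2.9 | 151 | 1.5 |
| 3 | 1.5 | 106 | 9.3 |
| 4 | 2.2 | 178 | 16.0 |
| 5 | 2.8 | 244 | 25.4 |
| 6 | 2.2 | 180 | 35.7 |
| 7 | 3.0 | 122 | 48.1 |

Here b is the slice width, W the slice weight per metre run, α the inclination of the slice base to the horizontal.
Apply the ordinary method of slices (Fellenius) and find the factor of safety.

Ordinary method of slices: FS = Σ[c'·Δl_i + (W_i cosα_i)·tanφ'] / Σ W_i sinα_i, with Δl_i = b_i / cosα_i.
Slice 1: Δl = 2.7/cos(-8.5°) = 2.730 m; N'_1 = 52·cos(-8.5°) = 51.4; c'Δl = 13.65; W sinα = -7.7
Slice 2: Δl = 2.9/cos1.5° = 2.901 m; N'_2 = 151·cos1.5° = 150.9; c'Δl = 14.50; W sinα = 4.0
Slice 3: Δl = 1.5/cos9.3° = 1.520 m; N'_3 = 106·cos9.3° = 104.6; c'Δl = 7.60; W sinα = 17.1
Slice 4: Δl = 2.2/cos16.0° = 2.289 m; N'_4 = 178·cos16.0° = 171.1; c'Δl = 11.44; W sinα = 49.1
Slice 5: Δl = 2.8/cos25.4° = 3.100 m; N'_5 = 244·cos25.4° = 220.4; c'Δl = 15.50; W sinα = 104.7
Slice 6: Δl = 2.2/cos35.7° = 2.709 m; N'_6 = 180·cos35.7° = 146.2; c'Δl = 13.55; W sinα = 105.0
Slice 7: Δl = 3.0/cos48.1° = 4.492 m; N'_7 = 122·cos48.1° = 81.5; c'Δl = 22.46; W sinα = 90.8
Σc'Δl = 98.7 kN/m; ΣN' = 926.2 kN/m; ΣW sinα = 363.0 kN/m
Resisting = 98.7 + 926.2·tan22.7° = 98.7 + 387.4 = 486.1 kN/m
FS = 486.1 / 363.0 = 1.339

FS = 1.34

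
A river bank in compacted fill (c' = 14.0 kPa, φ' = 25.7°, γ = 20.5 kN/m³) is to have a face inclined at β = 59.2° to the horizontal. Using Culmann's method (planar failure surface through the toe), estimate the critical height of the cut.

H_c = 12.73 m

Culmann's analysis gives the critical failure plane at α_cr = (β + φ')/2 = (59.2 + 25.7)/2 = 42.5°, and the critical height
H_c = (4c'/γ) · sinβ cosφ' / [1 − cos(β − φ')]
    = (4·14.0/20.5) · sin59.2°·cos25.7° / [1 − cos(33.5°)]
    = 2.732 · 0.8590·0.9011 / [1 − 0.8339]
    = 2.732 · 0.7740 / 0.1661
    = 12.73 m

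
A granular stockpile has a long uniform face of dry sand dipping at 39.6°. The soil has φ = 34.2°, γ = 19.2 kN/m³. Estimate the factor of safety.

For a dry cohesionless infinite slope the factor of safety is FS = tanφ / tanβ.
FS = tan34.2° / tan39.6° = 0.6796 / 0.8273 = 0.821

FS = 0.82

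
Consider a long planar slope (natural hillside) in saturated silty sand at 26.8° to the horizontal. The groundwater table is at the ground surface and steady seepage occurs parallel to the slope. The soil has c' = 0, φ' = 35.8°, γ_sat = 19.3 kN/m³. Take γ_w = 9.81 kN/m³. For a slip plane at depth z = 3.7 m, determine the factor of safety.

FS = 0.70

With seepage parallel to the slope and the water table at the surface, the effective normal stress on the slip plane uses the buoyant unit weight γ' = γ_sat − γ_w while the driving shear stress uses γ_sat:
FS = [c' + γ' z cos²β tanφ'] / [γ_sat z sinβ cosβ]
(For c' = 0 this reduces to FS = (γ'/γ_sat)·tanφ'/tanβ.)
γ' = 19.3 − 9.81 = 9.49 kN/m³
Numerator = 0.0 + 9.49·3.7·cos²26.8°·tan35.8° = 0.0 + 9.49·3.7·0.7967·0.7212 = 20.176 kPa
Denominator = 19.3·3.7·sin26.8°·cos26.8° = 19.3·3.7·0.4509·0.8926 = 28.739 kPa
FS = 20.176 / 28.739 = 0.702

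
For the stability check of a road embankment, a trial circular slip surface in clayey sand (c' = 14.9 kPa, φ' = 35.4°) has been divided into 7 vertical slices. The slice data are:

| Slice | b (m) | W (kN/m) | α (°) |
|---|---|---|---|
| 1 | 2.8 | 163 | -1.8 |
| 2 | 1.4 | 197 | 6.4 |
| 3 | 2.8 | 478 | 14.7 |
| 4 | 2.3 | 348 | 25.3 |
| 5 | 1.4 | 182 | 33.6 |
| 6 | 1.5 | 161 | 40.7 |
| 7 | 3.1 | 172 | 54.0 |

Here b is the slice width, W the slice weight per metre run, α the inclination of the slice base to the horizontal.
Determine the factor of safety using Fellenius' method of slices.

Ordinary method of slices: FS = Σ[c'·Δl_i + (W_i cosα_i)·tanφ'] / Σ W_i sinα_i, with Δl_i = b_i / cosα_i.
Slice 1: Δl = 2.8/cos(-1.8°) = 2.801 m; N'_1 = 163·cos(-1.8°) = 162.9; c'Δl = 41.74; W sinα = -5.1
Slice 2: Δl = 1.4/cos6.4° = 1.409 m; N'_2 = 197·cos6.4° = 195.8; c'Δl = 20.99; W sinα = 22.0
Slice 3: Δl = 2.8/cos14.7° = 2.895 m; N'_3 = 478·cos14.7° = 462.4; c'Δl = 43.13; W sinα = 121.3
Slice 4: Δl = 2.3/cos25.3° = 2.544 m; N'_4 = 348·cos25.3° = 314.6; c'Δl = 37.91; W sinα = 148.7
Slice 5: Δl = 1.4/cos33.6° = 1.681 m; N'_5 = 182·cos33.6° = 151.6; c'Δl = 25.04; W sinα = 100.7
Slice 6: Δl = 1.5/cos40.7° = 1.979 m; N'_6 = 161·cos40.7° = 122.1; c'Δl = 29.48; W sinα = 105.0
Slice 7: Δl = 3.1/cos54.0° = 5.274 m; N'_7 = 172·cos54.0° = 101.1; c'Δl = 78.58; W sinα = 139.2
Σc'Δl = 276.9 kN/m; ΣN' = 1510.4 kN/m; ΣW sinα = 631.7 kN/m
Resisting = 276.9 + 1510.4·tan35.4° = 276.9 + 1073.4 = 1350.3 kN/m
FS = 1350.3 / 631.7 = 2.137

FS = 2.14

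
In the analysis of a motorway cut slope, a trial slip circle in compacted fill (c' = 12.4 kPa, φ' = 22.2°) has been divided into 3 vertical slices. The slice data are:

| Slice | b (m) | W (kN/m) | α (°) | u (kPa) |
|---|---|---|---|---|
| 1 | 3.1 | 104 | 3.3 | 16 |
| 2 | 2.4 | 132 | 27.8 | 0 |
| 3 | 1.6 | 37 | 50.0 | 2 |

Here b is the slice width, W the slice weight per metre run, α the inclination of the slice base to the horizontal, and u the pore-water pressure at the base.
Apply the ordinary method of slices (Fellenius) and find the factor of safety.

FS = 1.88

Ordinary method of slices: FS = Σ[c'·Δl_i + (W_i cosα_i − u_i·Δl_i)·tanφ'] / Σ W_i sinα_i, with Δl_i = b_i / cosα_i.
Slice 1: Δl = 3.1/cos3.3° = 3.105 m; N'_1 = 104·cos3.3° − 16·3.105 = 54.1; c'Δl = 38.50; W sinα = 6.0
Slice 2: Δl = 2.4/cos27.8° = 2.713 m; N'_2 = 132·cos27.8° − 0·2.713 = 116.8; c'Δl = 33.64; W sinα = 61.6
Slice 3: Δl = 1.6/cos50.0° = 2.489 m; N'_3 = 37·cos50.0° − 2·2.489 = 18.8; c'Δl = 30.87; W sinα = 28.3
Σc'Δl = 103.0 kN/m; ΣN' = 189.7 kN/m; ΣW sinα = 95.9 kN/m
Resisting = 103.0 + 189.7·tan22.2° = 103.0 + 77.4 = 180.4 kN/m
FS = 180.4 / 95.9 = 1.882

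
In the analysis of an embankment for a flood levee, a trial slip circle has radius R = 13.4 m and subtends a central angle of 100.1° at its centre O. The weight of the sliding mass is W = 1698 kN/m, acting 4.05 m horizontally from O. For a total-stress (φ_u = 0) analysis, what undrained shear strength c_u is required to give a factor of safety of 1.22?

c_u = 26.7 kPa

FS = c_u·L_a·R / (W·d), so c_u = FS·W·d / (L_a·R).
Arc length L_a = R·θ = 13.4·(100.1°·π/180) = 13.4·1.7471 = 23.41 m
c_u = 1.22·1698·4.05 / (23.41·13.4) = 8389.8 / 313.70 = 26.74 kPa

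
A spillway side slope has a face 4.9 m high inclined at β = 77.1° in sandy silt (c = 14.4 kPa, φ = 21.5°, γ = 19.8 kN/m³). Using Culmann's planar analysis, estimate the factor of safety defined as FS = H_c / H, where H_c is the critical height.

H_c = (4c/γ) · sinβ cosφ / [1 − cos(β − φ)]
    = (4·14.4/19.8) · sin77.1°·cos21.5° / [1 − cos55.6°]
    = 2.909 · 0.9069 / 0.4350 = 6.06 m
FS = H_c / H = 6.06 / 4.9 = 1.238

FS = 1.24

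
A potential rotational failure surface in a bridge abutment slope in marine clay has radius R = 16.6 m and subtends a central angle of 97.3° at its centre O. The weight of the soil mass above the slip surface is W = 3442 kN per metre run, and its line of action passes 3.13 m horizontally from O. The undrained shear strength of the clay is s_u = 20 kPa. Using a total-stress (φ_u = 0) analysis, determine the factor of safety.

Taking moments about the centre O, the resisting moment is provided by the undrained shear strength acting along the arc:
Arc length L_a = R·θ = 16.6·(97.3°·π/180) = 16.6·1.6982 = 28.19 m
M_R = s_u·L_a·R = 20·28.19·16.6 = 9359.1 kN·m/m
M_D = W·d = 3442·3.13 = 10773.5 kN·m/m
FS = M_R / M_D = 9359.1 / 10773.5 = 0.869

FS = 0.87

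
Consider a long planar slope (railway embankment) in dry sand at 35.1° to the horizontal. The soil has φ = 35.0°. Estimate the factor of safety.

FS = 1.00

For a dry cohesionless infinite slope the factor of safety is FS = tanφ / tanβ.
FS = tan35.0° / tan35.1° = 0.7002 / 0.7028 = 0.996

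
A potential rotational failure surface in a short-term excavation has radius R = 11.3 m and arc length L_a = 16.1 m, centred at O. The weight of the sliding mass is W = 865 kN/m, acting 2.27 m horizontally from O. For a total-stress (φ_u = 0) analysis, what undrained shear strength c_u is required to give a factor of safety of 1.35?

FS = c_u·L_a·R / (W·d), so c_u = FS·W·d / (L_a·R).
c_u = 1.35·865·2.27 / (16.10·11.3) = 2650.8 / 181.93 = 14.57 kPa

c_u = 14.6 kPa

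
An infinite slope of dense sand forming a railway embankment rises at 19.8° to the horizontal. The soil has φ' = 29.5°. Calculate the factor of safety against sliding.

For a dry cohesionless infinite slope the factor of safety is FS = tanφ' / tanβ.
FS = tan29.5° / tan19.8° = 0.5658 / 0.3600 = 1.571

FS = 1.57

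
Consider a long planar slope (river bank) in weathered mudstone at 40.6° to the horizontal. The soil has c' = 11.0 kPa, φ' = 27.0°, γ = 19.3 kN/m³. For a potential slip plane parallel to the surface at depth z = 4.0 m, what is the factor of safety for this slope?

For an infinite slope with a slip plane parallel to the surface (no pore pressure): FS = [c' + γz cos²β tanφ'] / [γz sinβ cosβ].
γz = 19.3·4.0 = 77.20 kN/m²
Numerator = 11.0 + 77.20·cos²40.6°·tan27.0° = 11.0 + 77.20·0.5765·0.5095 = 33.677 kPa
Denominator = 77.20·sin40.6°·cos40.6° = 77.20·0.6508·0.7593 = 38.146 kPa
FS = 33.677 / 38.146 = 0.883

FS = 0.88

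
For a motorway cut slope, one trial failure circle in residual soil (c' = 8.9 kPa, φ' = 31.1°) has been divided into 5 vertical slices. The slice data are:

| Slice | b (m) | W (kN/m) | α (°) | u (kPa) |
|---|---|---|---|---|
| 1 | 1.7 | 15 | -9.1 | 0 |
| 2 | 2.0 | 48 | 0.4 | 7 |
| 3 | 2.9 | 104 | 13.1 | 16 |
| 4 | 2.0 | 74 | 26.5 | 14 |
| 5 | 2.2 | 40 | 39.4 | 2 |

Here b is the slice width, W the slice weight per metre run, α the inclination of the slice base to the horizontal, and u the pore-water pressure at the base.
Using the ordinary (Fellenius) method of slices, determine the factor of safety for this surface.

FS = 2.54

Ordinary method of slices: FS = Σ[c'·Δl_i + (W_i cosα_i − u_i·Δl_i)·tanφ'] / Σ W_i sinα_i, with Δl_i = b_i / cosα_i.
Slice 1: Δl = 1.7/cos(-9.1°) = 1.722 m; N'_1 = 15·cos(-9.1°) − 0·1.722 = 14.8; c'Δl = 15.32; W sinα = -2.4
Slice 2: Δl = 2.0/cos0.4° = 2.000 m; N'_2 = 48·cos0.4° − 7·2.000 = 34.0; c'Δl = 17.80; W sinα = 0.3
Slice 3: Δl = 2.9/cos13.1° = 2.977 m; N'_3 = 104·cos13.1° − 16·2.977 = 53.7; c'Δl = 26.50; W sinα = 23.6
Slice 4: Δl = 2.0/cos26.5° = 2.235 m; N'_4 = 74·cos26.5° − 14·2.235 = 34.9; c'Δl = 19.89; W sinα = 33.0
Slice 5: Δl = 2.2/cos39.4° = 2.847 m; N'_5 = 40·cos39.4° − 2·2.847 = 25.2; c'Δl = 25.34; W sinα = 25.4
Σc'Δl = 104.9 kN/m; ΣN' = 162.6 kN/m; ΣW sinα = 79.9 kN/m
Resisting = 104.9 + 162.6·tan31.1° = 104.9 + 98.1 = 202.9 kN/m
FS = 202.9 / 79.9 = 2.539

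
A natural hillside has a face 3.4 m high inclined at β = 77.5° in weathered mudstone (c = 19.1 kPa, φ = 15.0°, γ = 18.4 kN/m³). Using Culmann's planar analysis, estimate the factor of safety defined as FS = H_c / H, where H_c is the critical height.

H_c = (4c/γ) · sinβ cosφ / [1 − cos(β − φ)]
    = (4·19.1/18.4) · sin77.5°·cos15.0° / [1 − cos62.5°]
    = 4.152 · 0.9430 / 0.5383 = 7.27 m
FS = H_c / H = 7.27 / 3.4 = 2.140

FS = 2.14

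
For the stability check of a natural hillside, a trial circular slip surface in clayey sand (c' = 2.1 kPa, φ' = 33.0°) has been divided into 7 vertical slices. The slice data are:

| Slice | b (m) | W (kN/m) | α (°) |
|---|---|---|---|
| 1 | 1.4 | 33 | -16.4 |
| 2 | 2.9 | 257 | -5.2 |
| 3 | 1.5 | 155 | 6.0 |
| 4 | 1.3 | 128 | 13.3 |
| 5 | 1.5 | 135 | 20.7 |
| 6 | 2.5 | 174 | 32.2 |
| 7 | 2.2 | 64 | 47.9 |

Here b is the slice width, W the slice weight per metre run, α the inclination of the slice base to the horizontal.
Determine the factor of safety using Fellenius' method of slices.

Ordinary method of slices: FS = Σ[c'·Δl_i + (W_i cosα_i)·tanφ'] / Σ W_i sinα_i, with Δl_i = b_i / cosα_i.
Slice 1: Δl = 1.4/cos(-16.4°) = 1.459 m; N'_1 = 33·cos(-16.4°) = 31.7; c'Δl = 3.06; W sinα = -9.3
Slice 2: Δl = 2.9/cos(-5.2°) = 2.912 m; N'_2 = 257·cos(-5.2°) = 255.9; c'Δl = 6.12; W sinα = -23.3
Slice 3: Δl = 1.5/cos6.0° = 1.508 m; N'_3 = 155·cos6.0° = 154.2; c'Δl = 3.17; W sinα = 16.2
Slice 4: Δl = 1.3/cos13.3° = 1.336 m; N'_4 = 128·cos13.3° = 124.6; c'Δl = 2.81; W sinα = 29.4
Slice 5: Δl = 1.5/cos20.7° = 1.604 m; N'_5 = 135·cos20.7° = 126.3; c'Δl = 3.37; W sinα = 47.7
Slice 6: Δl = 2.5/cos32.2° = 2.954 m; N'_6 = 174·cos32.2° = 147.2; c'Δl = 6.20; W sinα = 92.7
Slice 7: Δl = 2.2/cos47.9° = 3.281 m; N'_7 = 64·cos47.9° = 42.9; c'Δl = 6.89; W sinα = 47.5
Σc'Δl = 31.6 kN/m; ΣN' = 882.7 kN/m; ΣW sinα = 201.0 kN/m
Resisting = 31.6 + 882.7·tan33.0° = 31.6 + 573.3 = 604.9 kN/m
FS = 604.9 / 201.0 = 3.010

FS = 3.01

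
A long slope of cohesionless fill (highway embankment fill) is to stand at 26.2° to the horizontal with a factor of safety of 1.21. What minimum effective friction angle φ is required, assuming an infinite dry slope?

FS = tanφ/tanβ ⇒ tanφ = FS · tanβ = 1.21 · tan26.2° = 0.5954
φ = arctan(0.5954) = 30.77°

φ = 30.8°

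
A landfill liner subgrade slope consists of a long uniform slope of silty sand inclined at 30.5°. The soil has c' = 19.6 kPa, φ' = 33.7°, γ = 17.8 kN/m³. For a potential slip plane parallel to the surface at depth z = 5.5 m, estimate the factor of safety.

For an infinite slope with a slip plane parallel to the surface (no pore pressure): FS = [c' + γz cos²β tanφ'] / [γz sinβ cosβ].
γz = 17.8·5.5 = 97.90 kN/m²
Numerator = 19.6 + 97.90·cos²30.5°·tan33.7° = 19.6 + 97.90·0.7424·0.6669 = 68.072 kPa
Denominator = 97.90·sin30.5°·cos30.5° = 97.90·0.5075·0.8616 = 42.813 kPa
FS = 68.072 / 42.813 = 1.590

FS = 1.59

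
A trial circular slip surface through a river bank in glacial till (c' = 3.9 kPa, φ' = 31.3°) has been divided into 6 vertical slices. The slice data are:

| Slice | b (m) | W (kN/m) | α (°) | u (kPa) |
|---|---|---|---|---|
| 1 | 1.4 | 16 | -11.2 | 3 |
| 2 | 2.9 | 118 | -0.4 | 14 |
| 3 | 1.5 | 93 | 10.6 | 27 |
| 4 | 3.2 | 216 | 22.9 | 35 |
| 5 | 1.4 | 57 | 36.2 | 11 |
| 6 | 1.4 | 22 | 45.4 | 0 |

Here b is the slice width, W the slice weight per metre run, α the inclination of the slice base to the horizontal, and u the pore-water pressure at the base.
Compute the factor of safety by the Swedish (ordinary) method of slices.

Ordinary method of slices: FS = Σ[c'·Δl_i + (W_i cosα_i − u_i·Δl_i)·tanφ'] / Σ W_i sinα_i, with Δl_i = b_i / cosα_i.
Slice 1: Δl = 1.4/cos(-11.2°) = 1.427 m; N'_1 = 16·cos(-11.2°) − 3·1.427 = 11.4; c'Δl = 5.57; W sinα = -3.1
Slice 2: Δl = 2.9/cos(-0.4°) = 2.900 m; N'_2 = 118·cos(-0.4°) − 14·2.900 = 77.4; c'Δl = 11.31; W sinα = -0.8
Slice 3: Δl = 1.5/cos10.6° = 1.526 m; N'_3 = 93·cos10.6° − 27·1.526 = 50.2; c'Δl = 5.95; W sinα = 17.1
Slice 4: Δl = 3.2/cos22.9° = 3.474 m; N'_4 = 216·cos22.9° − 35·3.474 = 77.4; c'Δl = 13.55; W sinα = 84.1
Slice 5: Δl = 1.4/cos36.2° = 1.735 m; N'_5 = 57·cos36.2° − 11·1.735 = 26.9; c'Δl = 6.77; W sinα = 33.7
Slice 6: Δl = 1.4/cos45.4° = 1.994 m; N'_6 = 22·cos45.4° − 0·1.994 = 15.4; c'Δl = 7.78; W sinα = 15.7
Σc'Δl = 50.9 kN/m; ΣN' = 258.8 kN/m; ΣW sinα = 146.6 kN/m
Resisting = 50.9 + 258.8·tan31.3° = 50.9 + 157.3 = 208.3 kN/m
FS = 208.3 / 146.6 = 1.421

FS = 1.42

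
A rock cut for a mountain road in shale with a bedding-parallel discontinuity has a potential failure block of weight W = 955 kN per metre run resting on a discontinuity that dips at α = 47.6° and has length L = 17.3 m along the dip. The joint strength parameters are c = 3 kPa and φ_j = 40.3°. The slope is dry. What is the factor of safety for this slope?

Resolving the block weight along and normal to the plane and applying the Mohr–Coulomb strength on the joint:
N' = W cosα = 955·cos47.6° = 644.0 kN/m
Driving force T = W sinα = 955·sin47.6° = 705.2 kN/m
Resisting force R = c·L + N'·tanφ_j = 3·17.3 + 644.0·tan40.3° = 51.9 + 546.1 = 598.0 kN/m
FS = R / T = 598.0 / 705.2 = 0.848

FS = 0.85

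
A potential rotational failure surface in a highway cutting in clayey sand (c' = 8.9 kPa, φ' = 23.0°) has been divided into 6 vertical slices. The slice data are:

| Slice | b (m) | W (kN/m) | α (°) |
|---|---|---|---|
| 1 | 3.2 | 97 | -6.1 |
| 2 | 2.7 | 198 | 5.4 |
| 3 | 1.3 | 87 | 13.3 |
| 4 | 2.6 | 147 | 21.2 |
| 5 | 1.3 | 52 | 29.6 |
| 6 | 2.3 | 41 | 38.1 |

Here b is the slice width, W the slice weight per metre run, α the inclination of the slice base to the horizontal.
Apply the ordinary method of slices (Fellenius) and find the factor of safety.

Ordinary method of slices: FS = Σ[c'·Δl_i + (W_i cosα_i)·tanφ'] / Σ W_i sinα_i, with Δl_i = b_i / cosα_i.
Slice 1: Δl = 3.2/cos(-6.1°) = 3.218 m; N'_1 = 97·cos(-6.1°) = 96.5; c'Δl = 28.64; W sinα = -10.3
Slice 2: Δl = 2.7/cos5.4° = 2.712 m; N'_2 = 198·cos5.4° = 197.1; c'Δl = 24.14; W sinα = 18.6
Slice 3: Δl = 1.3/cos13.3° = 1.336 m; N'_3 = 87·cos13.3° = 84.7; c'Δl = 11.89; W sinα = 20.0
Slice 4: Δl = 2.6/cos21.2° = 2.789 m; N'_4 = 147·cos21.2° = 137.1; c'Δl = 24.82; W sinα = 53.2
Slice 5: Δl = 1.3/cos29.6° = 1.495 m; N'_5 = 52·cos29.6° = 45.2; c'Δl = 13.31; W sinα = 25.7
Slice 6: Δl = 2.3/cos38.1° = 2.923 m; N'_6 = 41·cos38.1° = 32.3; c'Δl = 26.01; W sinα = 25.3
Σc'Δl = 128.8 kN/m; ΣN' = 592.8 kN/m; ΣW sinα = 132.5 kN/m
Resisting = 128.8 + 592.8·tan23.0° = 128.8 + 251.6 = 380.4 kN/m
FS = 380.4 / 132.5 = 2.871

FS = 2.87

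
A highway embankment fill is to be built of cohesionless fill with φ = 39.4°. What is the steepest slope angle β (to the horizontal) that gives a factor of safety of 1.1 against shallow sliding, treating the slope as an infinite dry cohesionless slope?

For an infinite dry cohesionless slope FS = tanφ/tanβ, so tanβ = tanφ / FS.
tanβ = tan39.4° / 1.1 = 0.8214 / 1.1 = 0.7467
β = arctan(0.7467) = 36.75°

β = 36.8°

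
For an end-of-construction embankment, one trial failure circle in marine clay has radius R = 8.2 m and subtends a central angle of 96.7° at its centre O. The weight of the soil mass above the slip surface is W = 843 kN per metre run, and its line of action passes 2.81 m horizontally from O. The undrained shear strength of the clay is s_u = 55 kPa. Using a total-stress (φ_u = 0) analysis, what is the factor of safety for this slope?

FS = 2.63

Taking moments about the centre O, the resisting moment is provided by the undrained shear strength acting along the arc:
Arc length L_a = R·θ = 8.2·(96.7°·π/180) = 8.2·1.6877 = 13.84 m
M_R = s_u·L_a·R = 55·13.84·8.2 = 6241.6 kN·m/m
M_D = W·d = 843·2.81 = 2368.8 kN·m/m
FS = M_R / M_D = 6241.6 / 2368.8 = 2.635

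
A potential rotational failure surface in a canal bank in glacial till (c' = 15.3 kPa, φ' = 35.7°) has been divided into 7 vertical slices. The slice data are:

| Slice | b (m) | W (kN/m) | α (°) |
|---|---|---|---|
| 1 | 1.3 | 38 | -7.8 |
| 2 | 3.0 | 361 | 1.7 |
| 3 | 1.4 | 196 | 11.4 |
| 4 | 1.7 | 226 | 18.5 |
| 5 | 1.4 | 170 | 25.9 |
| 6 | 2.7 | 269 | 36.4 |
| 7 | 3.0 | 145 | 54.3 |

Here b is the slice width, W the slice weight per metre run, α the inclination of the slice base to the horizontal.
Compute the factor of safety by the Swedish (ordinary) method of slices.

FS = 2.51

Ordinary method of slices: FS = Σ[c'·Δl_i + (W_i cosα_i)·tanφ'] / Σ W_i sinα_i, with Δl_i = b_i / cosα_i.
Slice 1: Δl = 1.3/cos(-7.8°) = 1.312 m; N'_1 = 38·cos(-7.8°) = 37.6; c'Δl = 20.08; W sinα = -5.2
Slice 2: Δl = 3.0/cos1.7° = 3.001 m; N'_2 = 361·cos1.7° = 360.8; c'Δl = 45.92; W sinα = 10.7
Slice 3: Δl = 1.4/cos11.4° = 1.428 m; N'_3 = 196·cos11.4° = 192.1; c'Δl = 21.85; W sinα = 38.7
Slice 4: Δl = 1.7/cos18.5° = 1.793 m; N'_4 = 226·cos18.5° = 214.3; c'Δl = 27.43; W sinα = 71.7
Slice 5: Δl = 1.4/cos25.9° = 1.556 m; N'_5 = 170·cos25.9° = 152.9; c'Δl = 23.81; W sinα = 74.3
Slice 6: Δl = 2.7/cos36.4° = 3.354 m; N'_6 = 269·cos36.4° = 216.5; c'Δl = 51.32; W sinα = 159.6
Slice 7: Δl = 3.0/cos54.3° = 5.141 m; N'_7 = 145·cos54.3° = 84.6; c'Δl = 78.66; W sinα = 117.8
Σc'Δl = 269.1 kN/m; ΣN' = 1259.0 kN/m; ΣW sinα = 467.6 kN/m
Resisting = 269.1 + 1259.0·tan35.7° = 269.1 + 904.7 = 1173.7 kN/m
FS = 1173.7 / 467.6 = 2.510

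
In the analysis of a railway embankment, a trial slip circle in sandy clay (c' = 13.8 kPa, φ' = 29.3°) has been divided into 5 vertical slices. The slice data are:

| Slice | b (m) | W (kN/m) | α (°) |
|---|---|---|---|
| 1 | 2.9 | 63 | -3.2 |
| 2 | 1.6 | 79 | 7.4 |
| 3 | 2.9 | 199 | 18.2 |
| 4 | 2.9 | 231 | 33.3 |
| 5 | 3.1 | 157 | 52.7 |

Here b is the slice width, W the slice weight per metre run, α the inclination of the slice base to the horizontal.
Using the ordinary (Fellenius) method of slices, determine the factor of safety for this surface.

FS = 1.78

Ordinary method of slices: FS = Σ[c'·Δl_i + (W_i cosα_i)·tanφ'] / Σ W_i sinα_i, with Δl_i = b_i / cosα_i.
Slice 1: Δl = 2.9/cos(-3.2°) = 2.905 m; N'_1 = 63·cos(-3.2°) = 62.9; c'Δl = 40.08; W sinα = -3.5
Slice 2: Δl = 1.6/cos7.4° = 1.613 m; N'_2 = 79·cos7.4° = 78.3; c'Δl = 22.27; W sinα = 10.2
Slice 3: Δl = 2.9/cos18.2° = 3.053 m; N'_3 = 199·cos18.2° = 189.0; c'Δl = 42.13; W sinα = 62.2
Slice 4: Δl = 2.9/cos33.3° = 3.470 m; N'_4 = 231·cos33.3° = 193.1; c'Δl = 47.88; W sinα = 126.8
Slice 5: Δl = 3.1/cos52.7° = 5.116 m; N'_5 = 157·cos52.7° = 95.1; c'Δl = 70.60; W sinα = 124.9
Σc'Δl = 223.0 kN/m; ΣN' = 618.5 kN/m; ΣW sinα = 320.5 kN/m
Resisting = 223.0 + 618.5·tan29.3° = 223.0 + 347.1 = 570.0 kN/m
FS = 570.0 / 320.5 = 1.778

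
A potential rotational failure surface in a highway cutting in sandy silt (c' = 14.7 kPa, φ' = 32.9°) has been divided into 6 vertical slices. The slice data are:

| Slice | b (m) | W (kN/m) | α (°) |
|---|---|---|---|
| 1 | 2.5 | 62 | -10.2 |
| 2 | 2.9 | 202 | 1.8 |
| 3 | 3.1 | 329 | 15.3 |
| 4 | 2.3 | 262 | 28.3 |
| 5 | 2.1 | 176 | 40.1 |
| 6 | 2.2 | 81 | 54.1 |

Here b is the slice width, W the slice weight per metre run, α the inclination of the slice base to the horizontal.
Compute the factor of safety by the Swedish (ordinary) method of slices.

Ordinary method of slices: FS = Σ[c'·Δl_i + (W_i cosα_i)·tanφ'] / Σ W_i sinα_i, with Δl_i = b_i / cosα_i.
Slice 1: Δl = 2.5/cos(-10.2°) = 2.540 m; N'_1 = 62·cos(-10.2°) = 61.0; c'Δl = 37.34; W sinα = -11.0
Slice 2: Δl = 2.9/cos1.8° = 2.901 m; N'_2 = 202·cos1.8° = 201.9; c'Δl = 42.65; W sinα = 6.3
Slice 3: Δl = 3.1/cos15.3° = 3.214 m; N'_3 = 329·cos15.3° = 317.3; c'Δl = 47.24; W sinα = 86.8
Slice 4: Δl = 2.3/cos28.3° = 2.612 m; N'_4 = 262·cos28.3° = 230.7; c'Δl = 38.40; W sinα = 124.2
Slice 5: Δl = 2.1/cos40.1° = 2.745 m; N'_5 = 176·cos40.1° = 134.6; c'Δl = 40.36; W sinα = 113.4
Slice 6: Δl = 2.2/cos54.1° = 3.752 m; N'_6 = 81·cos54.1° = 47.5; c'Δl = 55.15; W sinα = 65.6
Σc'Δl = 261.1 kN/m; ΣN' = 993.1 kN/m; ΣW sinα = 385.4 kN/m
Resisting = 261.1 + 993.1·tan32.9° = 261.1 + 642.4 = 903.6 kN/m
FS = 903.6 / 385.4 = 2.345

FS = 2.34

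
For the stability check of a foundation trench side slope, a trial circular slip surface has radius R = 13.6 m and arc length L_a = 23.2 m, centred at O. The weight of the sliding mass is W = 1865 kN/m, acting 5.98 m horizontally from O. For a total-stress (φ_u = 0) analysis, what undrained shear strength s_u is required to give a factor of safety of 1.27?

s_u = 44.9 kPa

FS = s_u·L_a·R / (W·d), so s_u = FS·W·d / (L_a·R).
s_u = 1.27·1865·5.98 / (23.20·13.6) = 14163.9 / 315.52 = 44.89 kPa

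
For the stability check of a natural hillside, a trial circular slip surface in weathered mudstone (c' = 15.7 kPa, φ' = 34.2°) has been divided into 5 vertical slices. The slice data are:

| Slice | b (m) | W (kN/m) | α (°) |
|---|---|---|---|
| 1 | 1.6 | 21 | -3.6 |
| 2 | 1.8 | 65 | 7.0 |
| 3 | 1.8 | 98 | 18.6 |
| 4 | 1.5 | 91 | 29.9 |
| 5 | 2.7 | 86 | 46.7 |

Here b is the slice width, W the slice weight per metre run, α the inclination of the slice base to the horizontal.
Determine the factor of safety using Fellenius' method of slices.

Ordinary method of slices: FS = Σ[c'·Δl_i + (W_i cosα_i)·tanφ'] / Σ W_i sinα_i, with Δl_i = b_i / cosα_i.
Slice 1: Δl = 1.6/cos(-3.6°) = 1.603 m; N'_1 = 21·cos(-3.6°) = 21.0; c'Δl = 25.17; W sinα = -1.3
Slice 2: Δl = 1.8/cos7.0° = 1.814 m; N'_2 = 65·cos7.0° = 64.5; c'Δl = 28.47; W sinα = 7.9
Slice 3: Δl = 1.8/cos18.6° = 1.899 m; N'_3 = 98·cos18.6° = 92.9; c'Δl = 29.82; W sinα = 31.3
Slice 4: Δl = 1.5/cos29.9° = 1.730 m; N'_4 = 91·cos29.9° = 78.9; c'Δl = 27.17; W sinα = 45.4
Slice 5: Δl = 2.7/cos46.7° = 3.937 m; N'_5 = 86·cos46.7° = 59.0; c'Δl = 61.81; W sinα = 62.6
Σc'Δl = 172.4 kN/m; ΣN' = 316.2 kN/m; ΣW sinα = 145.8 kN/m
Resisting = 172.4 + 316.2·tan34.2° = 172.4 + 214.9 = 387.3 kN/m
FS = 387.3 / 145.8 = 2.656

FS = 2.66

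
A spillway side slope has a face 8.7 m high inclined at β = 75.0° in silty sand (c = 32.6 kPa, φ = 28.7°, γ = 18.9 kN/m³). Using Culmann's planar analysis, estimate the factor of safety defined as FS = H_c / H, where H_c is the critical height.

H_c = (4c/γ) · sinβ cosφ / [1 − cos(β − φ)]
    = (4·32.6/18.9) · sin75.0°·cos28.7° / [1 − cos46.3°]
    = 6.899 · 0.8473 / 0.3091 = 18.91 m
FS = H_c / H = 18.91 / 8.7 = 2.174

FS = 2.17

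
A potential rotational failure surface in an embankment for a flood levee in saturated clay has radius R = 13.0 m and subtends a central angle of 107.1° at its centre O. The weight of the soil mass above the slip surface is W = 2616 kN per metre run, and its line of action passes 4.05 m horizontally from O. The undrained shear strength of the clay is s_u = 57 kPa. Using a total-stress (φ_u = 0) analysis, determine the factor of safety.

Taking moments about the centre O, the resisting moment is provided by the undrained shear strength acting along the arc:
Arc length L_a = R·θ = 13.0·(107.1°·π/180) = 13.0·1.8692 = 24.30 m
M_R = s_u·L_a·R = 57·24.30·13.0 = 18006.5 kN·m/m
M_D = W·d = 2616·4.05 = 10594.8 kN·m/m
FS = M_R / M_D = 18006.5 / 10594.8 = 1.700

FS = 1.70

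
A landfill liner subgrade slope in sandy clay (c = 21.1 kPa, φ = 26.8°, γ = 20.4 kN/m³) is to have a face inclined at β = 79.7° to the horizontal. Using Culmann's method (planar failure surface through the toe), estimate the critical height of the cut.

Culmann's analysis gives the critical failure plane at α_cr = (β + φ)/2 = (79.7 + 26.8)/2 = 53.2°, and the critical height
H_c = (4c/γ) · sinβ cosφ / [1 − cos(β − φ)]
    = (4·21.1/20.4) · sin79.7°·cos26.8° / [1 − cos(52.9°)]
    = 4.137 · 0.9839·0.8926 / [1 − 0.6032]
    = 4.137 · 0.8782 / 0.3968
    = 9.16 m

H_c = 9.16 m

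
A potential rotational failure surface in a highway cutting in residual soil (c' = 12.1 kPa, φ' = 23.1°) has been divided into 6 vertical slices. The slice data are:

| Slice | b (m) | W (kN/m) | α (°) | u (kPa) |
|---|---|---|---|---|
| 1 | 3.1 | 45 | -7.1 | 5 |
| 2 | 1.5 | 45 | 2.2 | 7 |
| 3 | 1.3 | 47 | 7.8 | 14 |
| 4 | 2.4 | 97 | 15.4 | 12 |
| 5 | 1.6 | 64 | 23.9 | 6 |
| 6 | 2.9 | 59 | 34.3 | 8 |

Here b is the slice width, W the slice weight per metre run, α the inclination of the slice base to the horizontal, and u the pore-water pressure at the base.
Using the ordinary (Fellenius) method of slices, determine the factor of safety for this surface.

Ordinary method of slices: FS = Σ[c'·Δl_i + (W_i cosα_i − u_i·Δl_i)·tanφ'] / Σ W_i sinα_i, with Δl_i = b_i / cosα_i.
Slice 1: Δl = 3.1/cos(-7.1°) = 3.124 m; N'_1 = 45·cos(-7.1°) − 5·3.124 = 29.0; c'Δl = 37.80; W sinα = -5.6
Slice 2: Δl = 1.5/cos2.2° = 1.501 m; N'_2 = 45·cos2.2° − 7·1.501 = 34.5; c'Δl = 18.16; W sinα = 1.7
Slice 3: Δl = 1.3/cos7.8° = 1.312 m; N'_3 = 47·cos7.8° − 14·1.312 = 28.2; c'Δl = 15.88; W sinα = 6.4
Slice 4: Δl = 2.4/cos15.4° = 2.489 m; N'_4 = 97·cos15.4° − 12·2.489 = 63.6; c'Δl = 30.12; W sinα = 25.8
Slice 5: Δl = 1.6/cos23.9° = 1.750 m; N'_5 = 64·cos23.9° − 6·1.750 = 48.0; c'Δl = 21.18; W sinα = 25.9
Slice 6: Δl = 2.9/cos34.3° = 3.510 m; N'_6 = 59·cos34.3° − 8·3.510 = 20.7; c'Δl = 42.48; W sinα = 33.2
Σc'Δl = 165.6 kN/m; ΣN' = 224.0 kN/m; ΣW sinα = 87.5 kN/m
Resisting = 165.6 + 224.0·tan23.1° = 165.6 + 95.5 = 261.2 kN/m
FS = 261.2 / 87.5 = 2.985

FS = 2.99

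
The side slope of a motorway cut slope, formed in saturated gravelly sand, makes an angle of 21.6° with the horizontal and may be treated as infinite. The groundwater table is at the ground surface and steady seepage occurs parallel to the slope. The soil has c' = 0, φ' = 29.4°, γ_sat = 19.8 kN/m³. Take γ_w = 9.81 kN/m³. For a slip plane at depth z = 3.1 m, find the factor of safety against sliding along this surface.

FS = 0.72

With seepage parallel to the slope and the water table at the surface, the effective normal stress on the slip plane uses the buoyant unit weight γ' = γ_sat − γ_w while the driving shear stress uses γ_sat:
FS = [c' + γ' z cos²β tanφ'] / [γ_sat z sinβ cosβ]
(For c' = 0 this reduces to FS = (γ'/γ_sat)·tanφ'/tanβ.)
γ' = 19.8 − 9.81 = 9.99 kN/m³
Numerator = 0.0 + 9.99·3.1·cos²21.6°·tan29.4° = 0.0 + 9.99·3.1·0.8645·0.5635 = 15.085 kPa
Denominator = 19.8·3.1·sin21.6°·cos21.6° = 19.8·3.1·0.3681·0.9298 = 21.009 kPa
FS = 15.085 / 21.009 = 0.718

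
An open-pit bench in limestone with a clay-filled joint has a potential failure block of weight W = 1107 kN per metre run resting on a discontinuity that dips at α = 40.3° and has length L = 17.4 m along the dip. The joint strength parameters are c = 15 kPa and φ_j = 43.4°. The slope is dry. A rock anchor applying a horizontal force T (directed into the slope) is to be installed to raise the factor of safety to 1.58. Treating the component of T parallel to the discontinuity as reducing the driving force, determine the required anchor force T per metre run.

T = 40 kN/m

Resolving forces along and normal to the sliding plane, with the horizontal anchor force T adding T·sinα to the effective normal force and T·cosα acting up the plane against the driving force:
FS = [cL + (W cosα + T sinα) tanφ_j] / [W sinα − T cosα]
Without the anchor: N' = 844.3 kN/m, driving T_d = 716.0 kN/m, resisting R = 15·17.4 + 844.3·tan43.4° = 1059.4 kN/m, FS = 1.48.
Setting FS = 1.58 and solving for T:
1.58·(716.0 − T cos40.3°) = 1059.4 + T sin40.3°·tan43.4°
T·(sin40.3°·tan43.4° + 1.58·cos40.3°) = 1.58·716.0 − 1059.4
T·(0.6468·0.9457 + 1.58·0.7627) = 1131.3 − 1059.4 = 71.9
T·1.8167 = 71.9
T = 39.6 kN/m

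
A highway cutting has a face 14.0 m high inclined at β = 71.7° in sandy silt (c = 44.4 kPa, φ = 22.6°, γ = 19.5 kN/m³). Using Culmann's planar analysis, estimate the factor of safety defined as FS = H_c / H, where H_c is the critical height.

FS = 1.65

H_c = (4c/γ) · sinβ cosφ / [1 − cos(β − φ)]
    = (4·44.4/19.5) · sin71.7°·cos22.6° / [1 − cos49.1°]
    = 9.108 · 0.8765 / 0.3453 = 23.12 m
FS = H_c / H = 23.12 / 14.0 = 1.652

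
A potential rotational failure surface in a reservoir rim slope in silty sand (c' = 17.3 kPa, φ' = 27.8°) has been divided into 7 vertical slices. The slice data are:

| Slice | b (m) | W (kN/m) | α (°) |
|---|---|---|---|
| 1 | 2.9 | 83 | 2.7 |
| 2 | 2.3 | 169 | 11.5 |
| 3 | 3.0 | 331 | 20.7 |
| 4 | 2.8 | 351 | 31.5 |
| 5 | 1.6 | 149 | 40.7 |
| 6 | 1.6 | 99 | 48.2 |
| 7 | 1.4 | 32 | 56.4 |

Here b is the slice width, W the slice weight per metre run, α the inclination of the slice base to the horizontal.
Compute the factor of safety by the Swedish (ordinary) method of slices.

Ordinary method of slices: FS = Σ[c'·Δl_i + (W_i cosα_i)·tanφ'] / Σ W_i sinα_i, with Δl_i = b_i / cosα_i.
Slice 1: Δl = 2.9/cos2.7° = 2.903 m; N'_1 = 83·cos2.7° = 82.9; c'Δl = 50.23; W sinα = 3.9
Slice 2: Δl = 2.3/cos11.5° = 2.347 m; N'_2 = 169·cos11.5° = 165.6; c'Δl = 40.61; W sinα = 33.7
Slice 3: Δl = 3.0/cos20.7° = 3.207 m; N'_3 = 331·cos20.7° = 309.6; c'Δl = 55.48; W sinα = 117.0
Slice 4: Δl = 2.8/cos31.5° = 3.284 m; N'_4 = 351·cos31.5° = 299.3; c'Δl = 56.81; W sinα = 183.4
Slice 5: Δl = 1.6/cos40.7° = 2.110 m; N'_5 = 149·cos40.7° = 113.0; c'Δl = 36.51; W sinα = 97.2
Slice 6: Δl = 1.6/cos48.2° = 2.400 m; N'_6 = 99·cos48.2° = 66.0; c'Δl = 41.53; W sinα = 73.8
Slice 7: Δl = 1.4/cos56.4° = 2.530 m; N'_7 = 32·cos56.4° = 17.7; c'Δl = 43.77; W sinα = 26.7
Σc'Δl = 324.9 kN/m; ΣN' = 1054.1 kN/m; ΣW sinα = 535.6 kN/m
Resisting = 324.9 + 1054.1·tan27.8° = 324.9 + 555.8 = 880.7 kN/m
FS = 880.7 / 535.6 = 1.644

FS = 1.64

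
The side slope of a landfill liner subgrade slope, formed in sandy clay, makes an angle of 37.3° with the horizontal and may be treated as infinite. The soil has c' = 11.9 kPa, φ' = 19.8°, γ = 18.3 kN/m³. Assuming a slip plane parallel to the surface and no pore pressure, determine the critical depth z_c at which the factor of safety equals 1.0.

z_c = 2.56 m

Setting FS = 1.00 in FS = [c' + γz cos²β tanφ'] / [γz sinβ cosβ] and solving for z:
z = c' / [γ cosβ (FS·sinβ − cosβ·tanφ')]
  = 11.9 / [18.3·cos37.3°·(1.00·sin37.3° − cos37.3°·tan19.8°)]
  = 11.9 / [18.3·0.7955·(1.00·0.6060 − 0.7955·0.3600)]
  = 11.9 / 4.6525 = 2.558 m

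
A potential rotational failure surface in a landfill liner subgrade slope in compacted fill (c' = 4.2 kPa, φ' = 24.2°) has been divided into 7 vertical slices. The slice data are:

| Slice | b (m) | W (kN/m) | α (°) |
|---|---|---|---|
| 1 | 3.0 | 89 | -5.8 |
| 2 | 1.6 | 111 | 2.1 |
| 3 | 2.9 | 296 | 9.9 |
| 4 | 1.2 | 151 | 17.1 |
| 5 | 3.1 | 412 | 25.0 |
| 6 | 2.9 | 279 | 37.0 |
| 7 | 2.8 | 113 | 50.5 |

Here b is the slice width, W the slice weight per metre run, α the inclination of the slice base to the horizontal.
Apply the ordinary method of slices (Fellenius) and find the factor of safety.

Ordinary method of slices: FS = Σ[c'·Δl_i + (W_i cosα_i)·tanφ'] / Σ W_i sinα_i, with Δl_i = b_i / cosα_i.
Slice 1: Δl = 3.0/cos(-5.8°) = 3.015 m; N'_1 = 89·cos(-5.8°) = 88.5; c'Δl = 12.66; W sinα = -9.0
Slice 2: Δl = 1.6/cos2.1° = 1.601 m; N'_2 = 111·cos2.1° = 110.9; c'Δl = 6.72; W sinα = 4.1
Slice 3: Δl = 2.9/cos9.9° = 2.944 m; N'_3 = 296·cos9.9° = 291.6; c'Δl = 12.36; W sinα = 50.9
Slice 4: Δl = 1.2/cos17.1° = 1.256 m; N'_4 = 151·cos17.1° = 144.3; c'Δl = 5.27; W sinα = 44.4
Slice 5: Δl = 3.1/cos25.0° = 3.420 m; N'_5 = 412·cos25.0° = 373.4; c'Δl = 14.37; W sinα = 174.1
Slice 6: Δl = 2.9/cos37.0° = 3.631 m; N'_6 = 279·cos37.0° = 222.8; c'Δl = 15.25; W sinα = 167.9
Slice 7: Δl = 2.8/cos50.5° = 4.402 m; N'_7 = 113·cos50.5° = 71.9; c'Δl = 18.49; W sinα = 87.2
Σc'Δl = 85.1 kN/m; ΣN' = 1303.5 kN/m; ΣW sinα = 519.6 kN/m
Resisting = 85.1 + 1303.5·tan24.2° = 85.1 + 585.8 = 670.9 kN/m
FS = 670.9 / 519.6 = 1.291

FS = 1.29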